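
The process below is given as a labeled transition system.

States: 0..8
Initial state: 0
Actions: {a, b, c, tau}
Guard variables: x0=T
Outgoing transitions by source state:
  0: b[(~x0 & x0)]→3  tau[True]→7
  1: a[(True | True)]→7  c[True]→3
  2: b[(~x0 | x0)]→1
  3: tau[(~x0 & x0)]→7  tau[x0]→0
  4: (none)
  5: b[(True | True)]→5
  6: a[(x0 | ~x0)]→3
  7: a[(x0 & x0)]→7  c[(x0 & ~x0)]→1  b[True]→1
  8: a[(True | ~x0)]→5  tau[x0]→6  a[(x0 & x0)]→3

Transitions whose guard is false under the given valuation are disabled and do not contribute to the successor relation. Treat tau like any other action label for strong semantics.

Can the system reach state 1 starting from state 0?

Answer: REACHABLE

Working:
After dropping false guards: 12 live edges.
Layer 0: {0}
Layer 1: {7}  total {0,7}
Layer 2: {1}  total {0,1,7}
Layer 3: {3}  total {0,1,3,7}
R = {0,1,3,7}
trace reaching 1: tau·b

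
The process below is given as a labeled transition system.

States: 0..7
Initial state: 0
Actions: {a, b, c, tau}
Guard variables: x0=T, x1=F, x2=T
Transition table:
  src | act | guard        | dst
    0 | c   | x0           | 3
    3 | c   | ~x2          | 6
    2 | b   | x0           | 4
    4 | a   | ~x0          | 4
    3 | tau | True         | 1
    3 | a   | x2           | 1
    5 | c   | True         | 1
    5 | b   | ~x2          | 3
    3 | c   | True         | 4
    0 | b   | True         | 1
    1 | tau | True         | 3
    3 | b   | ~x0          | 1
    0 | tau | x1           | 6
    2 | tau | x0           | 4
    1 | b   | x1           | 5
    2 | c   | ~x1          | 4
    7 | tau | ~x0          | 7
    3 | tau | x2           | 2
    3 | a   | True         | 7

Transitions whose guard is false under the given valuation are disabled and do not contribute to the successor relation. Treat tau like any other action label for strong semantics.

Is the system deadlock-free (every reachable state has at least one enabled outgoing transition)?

Reachable = {0,1,2,3,4,7}
  0: b→1  c→3  [deg 2]
  1: tau→3  [deg 1]
  2: b→4  c→4  tau→4  [deg 3]
  3: a→1  a→7  c→4  tau→1  tau→2  [deg 5]
  4: ∅  [no exit]
  7: ∅  [no exit]
Path to 4: c·c

Answer: DEADLOCK at state 4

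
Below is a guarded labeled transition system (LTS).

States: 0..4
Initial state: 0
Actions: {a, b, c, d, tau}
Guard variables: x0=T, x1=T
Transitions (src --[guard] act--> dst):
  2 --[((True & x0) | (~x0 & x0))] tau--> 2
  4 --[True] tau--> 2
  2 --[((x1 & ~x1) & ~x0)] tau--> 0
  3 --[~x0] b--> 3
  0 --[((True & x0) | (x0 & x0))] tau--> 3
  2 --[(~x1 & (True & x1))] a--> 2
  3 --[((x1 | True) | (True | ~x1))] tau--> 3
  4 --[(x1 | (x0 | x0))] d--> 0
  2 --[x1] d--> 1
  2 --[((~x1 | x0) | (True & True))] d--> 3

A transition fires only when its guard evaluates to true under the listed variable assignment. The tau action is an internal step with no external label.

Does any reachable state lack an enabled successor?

Answer: DEADLOCK-FREE

Analysis:
Reach set: {0,3}
  0: tau→3  [deg 1]
  3: tau→3  [deg 1]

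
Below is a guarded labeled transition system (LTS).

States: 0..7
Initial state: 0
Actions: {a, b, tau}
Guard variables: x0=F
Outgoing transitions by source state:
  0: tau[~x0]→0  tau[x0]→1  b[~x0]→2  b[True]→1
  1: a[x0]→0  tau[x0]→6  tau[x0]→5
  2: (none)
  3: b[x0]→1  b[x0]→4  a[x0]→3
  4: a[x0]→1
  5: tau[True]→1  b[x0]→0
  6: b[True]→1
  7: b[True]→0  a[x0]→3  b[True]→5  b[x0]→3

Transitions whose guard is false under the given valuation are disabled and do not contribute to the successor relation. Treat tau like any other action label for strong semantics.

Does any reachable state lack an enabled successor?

Answer: DEADLOCK at state 1

Trace:
Reach set: {0,1,2}
  0: b→1  b→2  tau→0  [3 exit(s)]
  1: ∅  [STUCK]
  2: ∅  [STUCK]
trace reaching 1: b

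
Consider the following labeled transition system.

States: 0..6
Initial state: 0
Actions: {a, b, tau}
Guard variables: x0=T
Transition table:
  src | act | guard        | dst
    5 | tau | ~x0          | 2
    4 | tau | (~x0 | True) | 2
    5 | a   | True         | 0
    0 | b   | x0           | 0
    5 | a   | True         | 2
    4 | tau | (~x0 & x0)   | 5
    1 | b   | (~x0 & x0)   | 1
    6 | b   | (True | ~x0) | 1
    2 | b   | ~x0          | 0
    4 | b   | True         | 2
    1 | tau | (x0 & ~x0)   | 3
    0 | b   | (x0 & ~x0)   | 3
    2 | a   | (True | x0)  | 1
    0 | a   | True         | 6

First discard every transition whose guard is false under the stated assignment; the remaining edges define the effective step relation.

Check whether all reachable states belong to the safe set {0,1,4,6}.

Safe = {0,1,4,6}
Reach set: {0,1,6}
  0: safe
  1: safe
  6: safe

Answer: INVARIANT HOLDS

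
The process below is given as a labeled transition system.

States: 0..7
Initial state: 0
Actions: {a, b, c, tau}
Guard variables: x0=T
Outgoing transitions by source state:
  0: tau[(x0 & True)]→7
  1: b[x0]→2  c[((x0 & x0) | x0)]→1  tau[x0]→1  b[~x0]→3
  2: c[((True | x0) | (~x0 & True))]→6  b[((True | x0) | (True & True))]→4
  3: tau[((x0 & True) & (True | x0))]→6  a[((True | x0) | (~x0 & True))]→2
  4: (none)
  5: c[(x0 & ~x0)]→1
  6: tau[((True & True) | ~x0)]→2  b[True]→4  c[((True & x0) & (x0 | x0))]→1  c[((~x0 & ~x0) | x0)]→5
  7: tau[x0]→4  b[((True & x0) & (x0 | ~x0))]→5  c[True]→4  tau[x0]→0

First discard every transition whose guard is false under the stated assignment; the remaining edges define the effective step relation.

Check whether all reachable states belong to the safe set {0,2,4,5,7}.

Answer: INVARIANT HOLDS

Analysis:
Inv-set: {0,2,4,5,7}
Reachable = {0,4,5,7}
  0: safe
  4: safe
  5: safe
  7: safe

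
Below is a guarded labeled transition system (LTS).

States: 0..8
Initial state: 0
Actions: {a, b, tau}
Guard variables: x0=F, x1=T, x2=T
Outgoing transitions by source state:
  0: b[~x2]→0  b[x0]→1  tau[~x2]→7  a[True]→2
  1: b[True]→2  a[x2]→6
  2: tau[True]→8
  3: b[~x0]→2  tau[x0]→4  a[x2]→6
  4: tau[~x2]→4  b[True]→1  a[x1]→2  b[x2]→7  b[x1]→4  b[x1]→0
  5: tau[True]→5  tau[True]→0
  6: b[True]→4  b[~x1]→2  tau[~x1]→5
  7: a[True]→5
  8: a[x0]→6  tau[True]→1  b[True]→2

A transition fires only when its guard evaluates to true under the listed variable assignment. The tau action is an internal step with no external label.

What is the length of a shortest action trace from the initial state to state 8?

Layered search for 8:
  depth 0: {0}
  depth 1: {2}
  depth 2: {8}
depth(8)=2, e.g. a·tau

Answer: 2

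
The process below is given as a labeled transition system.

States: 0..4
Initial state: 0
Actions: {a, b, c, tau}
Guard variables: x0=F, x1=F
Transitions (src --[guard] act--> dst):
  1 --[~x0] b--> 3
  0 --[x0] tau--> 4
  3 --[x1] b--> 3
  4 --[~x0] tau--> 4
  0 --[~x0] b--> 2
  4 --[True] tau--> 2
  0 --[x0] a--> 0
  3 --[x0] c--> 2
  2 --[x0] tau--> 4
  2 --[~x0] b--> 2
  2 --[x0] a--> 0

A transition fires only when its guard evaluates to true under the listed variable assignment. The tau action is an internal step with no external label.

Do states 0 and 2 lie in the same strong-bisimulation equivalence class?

Bisimulation quotient by refinement:
  P[0] = {{0,1,2,3,4}}
  P[1] = {{0,1,2},{3},{4}}
  P[2] = {{0,2},{1},{3},{4}}
Fixed point at round 3; 4 class(es).
0∈{0,2}, 2∈{0,2}

Answer: BISIMILAR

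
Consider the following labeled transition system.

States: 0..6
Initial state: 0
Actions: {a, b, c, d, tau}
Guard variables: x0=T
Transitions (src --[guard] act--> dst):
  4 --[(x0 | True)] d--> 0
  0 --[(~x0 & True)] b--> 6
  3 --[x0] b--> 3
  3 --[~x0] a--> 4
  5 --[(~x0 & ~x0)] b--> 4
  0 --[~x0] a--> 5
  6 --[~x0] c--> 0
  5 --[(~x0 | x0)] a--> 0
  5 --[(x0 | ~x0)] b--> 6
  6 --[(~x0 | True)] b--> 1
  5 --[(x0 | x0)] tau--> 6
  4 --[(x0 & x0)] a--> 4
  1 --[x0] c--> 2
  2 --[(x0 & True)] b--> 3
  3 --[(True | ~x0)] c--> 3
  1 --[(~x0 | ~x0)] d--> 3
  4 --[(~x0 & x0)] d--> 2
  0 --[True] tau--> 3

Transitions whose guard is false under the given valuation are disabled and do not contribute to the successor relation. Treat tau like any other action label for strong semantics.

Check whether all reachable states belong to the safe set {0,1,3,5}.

Answer: INVARIANT HOLDS

Analysis:
Safe = {0,1,3,5}
R = {0,3}
  0: ✓
  3: ✓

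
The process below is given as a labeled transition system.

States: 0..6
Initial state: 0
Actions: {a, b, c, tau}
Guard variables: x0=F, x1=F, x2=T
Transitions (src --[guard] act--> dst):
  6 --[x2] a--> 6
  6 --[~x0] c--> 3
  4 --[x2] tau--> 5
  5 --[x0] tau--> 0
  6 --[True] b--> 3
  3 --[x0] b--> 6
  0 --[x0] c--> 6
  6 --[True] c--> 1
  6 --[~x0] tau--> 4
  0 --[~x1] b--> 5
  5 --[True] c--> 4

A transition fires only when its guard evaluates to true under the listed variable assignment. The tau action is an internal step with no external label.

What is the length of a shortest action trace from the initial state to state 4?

Layered search for 4:
  depth 0: {0}
  depth 1: {5}
  depth 2: {4}
first hit 4 at d=2 via b·c

Answer: 2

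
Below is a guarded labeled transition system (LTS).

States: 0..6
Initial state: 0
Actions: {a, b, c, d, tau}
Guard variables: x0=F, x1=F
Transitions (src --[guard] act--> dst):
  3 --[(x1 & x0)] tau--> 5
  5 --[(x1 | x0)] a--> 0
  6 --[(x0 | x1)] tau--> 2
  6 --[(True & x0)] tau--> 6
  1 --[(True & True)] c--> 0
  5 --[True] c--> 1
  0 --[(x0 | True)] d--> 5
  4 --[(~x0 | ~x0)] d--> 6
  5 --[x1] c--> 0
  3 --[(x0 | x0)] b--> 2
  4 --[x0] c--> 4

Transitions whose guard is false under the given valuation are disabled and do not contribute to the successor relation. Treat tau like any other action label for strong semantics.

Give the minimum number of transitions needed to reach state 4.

Answer: UNREACHABLE

Trace:
Layered search for 4:
  Layer 0: {0}
  Layer 1: {5}
  Layer 2: {1}
4 never appears.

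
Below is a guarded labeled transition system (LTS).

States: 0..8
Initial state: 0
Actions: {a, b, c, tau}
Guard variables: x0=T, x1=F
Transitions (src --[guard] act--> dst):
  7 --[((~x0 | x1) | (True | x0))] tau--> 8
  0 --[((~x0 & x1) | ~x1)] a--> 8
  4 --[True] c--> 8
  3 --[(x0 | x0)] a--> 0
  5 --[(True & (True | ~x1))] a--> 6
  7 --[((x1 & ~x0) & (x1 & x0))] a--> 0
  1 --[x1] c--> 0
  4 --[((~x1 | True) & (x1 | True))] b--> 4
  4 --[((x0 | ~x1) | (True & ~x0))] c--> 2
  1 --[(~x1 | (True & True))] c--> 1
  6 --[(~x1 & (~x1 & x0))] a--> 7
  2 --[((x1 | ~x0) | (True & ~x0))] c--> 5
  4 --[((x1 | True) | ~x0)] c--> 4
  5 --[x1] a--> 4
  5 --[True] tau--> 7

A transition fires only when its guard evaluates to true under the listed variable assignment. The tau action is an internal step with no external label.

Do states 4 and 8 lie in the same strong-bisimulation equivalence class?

Answer: NOT BISIMILAR

Trace:
Refine partition for ~:
  π0 = {{0,1,2,3,4,5,6,7,8}}
  π1 = {{0,3,6},{1},{2,8},{4},{5},{7}}
  π2 = {{0},{1},{2,8},{3},{4},{5},{6},{7}}
Fixed point at round 3; 8 class(es).
class of 4: {4}; class of 8: {2,8}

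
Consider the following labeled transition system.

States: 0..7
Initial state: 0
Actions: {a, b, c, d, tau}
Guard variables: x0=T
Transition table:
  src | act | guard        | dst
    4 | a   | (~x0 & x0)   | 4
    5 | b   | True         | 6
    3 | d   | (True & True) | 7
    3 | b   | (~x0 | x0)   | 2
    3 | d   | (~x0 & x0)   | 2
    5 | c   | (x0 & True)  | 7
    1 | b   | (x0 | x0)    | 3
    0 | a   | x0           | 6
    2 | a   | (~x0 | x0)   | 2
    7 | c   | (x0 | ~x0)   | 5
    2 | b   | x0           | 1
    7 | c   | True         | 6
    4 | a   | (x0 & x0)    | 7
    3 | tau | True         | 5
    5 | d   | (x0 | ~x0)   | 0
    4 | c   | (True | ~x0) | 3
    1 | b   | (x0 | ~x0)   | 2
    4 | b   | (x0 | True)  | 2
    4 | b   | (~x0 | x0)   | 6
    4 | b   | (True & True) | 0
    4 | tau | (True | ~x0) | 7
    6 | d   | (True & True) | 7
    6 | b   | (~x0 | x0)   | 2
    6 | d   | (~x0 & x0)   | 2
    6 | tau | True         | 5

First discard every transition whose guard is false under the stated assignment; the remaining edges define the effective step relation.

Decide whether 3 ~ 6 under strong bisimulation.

Refine partition for ~:
  round 0: {{0,1,2,3,4,5,6,7}}
  round 1: {{0},{1},{2},{3,6},{4},{5},{7}}
stable after 2 split(s): 7 block(s)
3∈{3,6}, 6∈{3,6}

Answer: BISIMILAR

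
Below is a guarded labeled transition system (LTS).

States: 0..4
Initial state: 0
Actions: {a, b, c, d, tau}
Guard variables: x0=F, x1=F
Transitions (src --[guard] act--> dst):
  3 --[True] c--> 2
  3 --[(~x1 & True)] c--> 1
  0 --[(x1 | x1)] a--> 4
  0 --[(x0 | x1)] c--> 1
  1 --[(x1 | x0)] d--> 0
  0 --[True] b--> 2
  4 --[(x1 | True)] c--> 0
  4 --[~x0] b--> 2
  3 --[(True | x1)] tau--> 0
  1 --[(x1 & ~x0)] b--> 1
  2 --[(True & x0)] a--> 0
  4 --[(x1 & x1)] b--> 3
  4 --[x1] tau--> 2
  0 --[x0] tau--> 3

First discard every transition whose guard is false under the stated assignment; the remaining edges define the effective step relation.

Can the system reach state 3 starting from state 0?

Answer: UNREACHABLE

Trace:
Guard filter leaves 6 enabled edge(s).
Layer 0: {0}
Layer 1: {2}  total {0,2}
Reachable = {0,2}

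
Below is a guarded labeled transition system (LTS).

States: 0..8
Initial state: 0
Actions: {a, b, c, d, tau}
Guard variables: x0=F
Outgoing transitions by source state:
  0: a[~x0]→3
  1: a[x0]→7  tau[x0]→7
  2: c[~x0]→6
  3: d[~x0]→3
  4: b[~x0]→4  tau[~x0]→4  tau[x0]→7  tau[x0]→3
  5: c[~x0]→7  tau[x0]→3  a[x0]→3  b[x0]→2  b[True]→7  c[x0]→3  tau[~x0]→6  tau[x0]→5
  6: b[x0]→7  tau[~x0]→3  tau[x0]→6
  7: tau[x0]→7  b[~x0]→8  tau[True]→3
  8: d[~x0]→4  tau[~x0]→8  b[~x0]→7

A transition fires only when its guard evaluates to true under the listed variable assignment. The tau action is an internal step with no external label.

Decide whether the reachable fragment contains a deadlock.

Reachable = {0,3}
  0: a→3  [1 exit(s)]
  3: d→3  [1 exit(s)]

Answer: DEADLOCK-FREE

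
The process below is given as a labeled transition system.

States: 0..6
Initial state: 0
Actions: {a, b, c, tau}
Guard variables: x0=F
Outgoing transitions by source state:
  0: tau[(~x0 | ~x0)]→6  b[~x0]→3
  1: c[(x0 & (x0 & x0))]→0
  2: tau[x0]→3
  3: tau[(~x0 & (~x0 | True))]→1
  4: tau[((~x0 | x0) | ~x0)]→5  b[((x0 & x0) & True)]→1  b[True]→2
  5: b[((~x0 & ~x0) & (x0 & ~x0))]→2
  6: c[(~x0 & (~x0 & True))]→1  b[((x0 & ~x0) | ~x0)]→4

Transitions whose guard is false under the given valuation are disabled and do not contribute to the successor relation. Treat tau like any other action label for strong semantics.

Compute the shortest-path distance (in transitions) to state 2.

BFS to 2:
  Layer 0: {0}
  Layer 1: {3,6}
  Layer 2: {1,4}
  Layer 3: {2,5}
first hit 2 at d=3 via tau·b·b

Answer: 3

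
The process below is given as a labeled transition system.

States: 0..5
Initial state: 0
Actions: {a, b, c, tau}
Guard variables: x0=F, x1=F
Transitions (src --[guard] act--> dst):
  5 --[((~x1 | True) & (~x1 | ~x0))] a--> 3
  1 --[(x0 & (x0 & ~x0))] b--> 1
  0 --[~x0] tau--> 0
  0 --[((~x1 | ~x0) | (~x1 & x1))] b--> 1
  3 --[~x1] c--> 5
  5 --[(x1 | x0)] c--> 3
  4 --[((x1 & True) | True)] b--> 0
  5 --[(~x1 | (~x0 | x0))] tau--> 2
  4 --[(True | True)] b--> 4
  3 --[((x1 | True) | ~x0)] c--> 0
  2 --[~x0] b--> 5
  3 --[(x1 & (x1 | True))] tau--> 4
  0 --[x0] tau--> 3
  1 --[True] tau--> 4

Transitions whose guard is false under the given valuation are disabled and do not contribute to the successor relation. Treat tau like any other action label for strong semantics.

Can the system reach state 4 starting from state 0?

Answer: REACHABLE

Working:
After dropping false guards: 10 live edges.
L0 = {0}
L1 = {1}  cumulative {0,1}
L2 = {4}  cumulative {0,1,4}
R = {0,1,4}
Path to 4: b·tau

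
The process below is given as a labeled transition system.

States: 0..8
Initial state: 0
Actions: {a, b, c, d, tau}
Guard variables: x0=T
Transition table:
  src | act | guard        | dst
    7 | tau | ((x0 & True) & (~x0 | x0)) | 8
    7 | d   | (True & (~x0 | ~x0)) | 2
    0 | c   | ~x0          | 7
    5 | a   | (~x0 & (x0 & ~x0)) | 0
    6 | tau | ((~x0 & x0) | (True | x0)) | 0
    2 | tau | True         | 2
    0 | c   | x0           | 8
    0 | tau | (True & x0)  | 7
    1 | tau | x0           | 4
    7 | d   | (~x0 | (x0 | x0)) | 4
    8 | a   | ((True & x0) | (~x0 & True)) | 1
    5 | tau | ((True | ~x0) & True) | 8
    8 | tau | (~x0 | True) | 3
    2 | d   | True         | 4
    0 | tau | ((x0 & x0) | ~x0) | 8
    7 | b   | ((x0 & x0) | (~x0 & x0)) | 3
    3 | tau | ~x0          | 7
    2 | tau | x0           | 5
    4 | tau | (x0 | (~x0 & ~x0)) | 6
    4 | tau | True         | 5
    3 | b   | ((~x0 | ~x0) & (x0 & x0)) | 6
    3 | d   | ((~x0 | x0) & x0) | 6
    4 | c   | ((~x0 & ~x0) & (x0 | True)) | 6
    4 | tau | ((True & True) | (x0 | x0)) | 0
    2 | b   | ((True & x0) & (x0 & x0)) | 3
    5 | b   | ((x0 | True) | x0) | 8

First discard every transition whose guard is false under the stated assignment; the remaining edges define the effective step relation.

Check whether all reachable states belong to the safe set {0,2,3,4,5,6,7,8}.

Safe = {0,2,3,4,5,6,7,8}
R = {0,1,3,4,5,6,7,8}
  0: safe
  1: VIOLATES
  3: safe
  4: safe
  5: safe
  6: safe
  7: safe
  8: safe
reach 1 via c·a — violates

Answer: INVARIANT VIOLATED at state 1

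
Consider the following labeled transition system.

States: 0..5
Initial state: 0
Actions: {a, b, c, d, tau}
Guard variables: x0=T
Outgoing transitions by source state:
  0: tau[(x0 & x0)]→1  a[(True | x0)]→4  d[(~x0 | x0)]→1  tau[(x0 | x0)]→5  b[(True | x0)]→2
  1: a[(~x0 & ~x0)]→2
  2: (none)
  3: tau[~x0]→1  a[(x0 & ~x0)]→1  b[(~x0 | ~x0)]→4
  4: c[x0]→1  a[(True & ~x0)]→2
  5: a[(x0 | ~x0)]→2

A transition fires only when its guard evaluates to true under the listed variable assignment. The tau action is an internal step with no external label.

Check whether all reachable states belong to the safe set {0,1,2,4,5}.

Answer: INVARIANT HOLDS

Analysis:
Allowed set {0,1,2,4,5}
R = {0,1,2,4,5}
  0: ok
  1: ok
  2: ok
  4: ok
  5: ok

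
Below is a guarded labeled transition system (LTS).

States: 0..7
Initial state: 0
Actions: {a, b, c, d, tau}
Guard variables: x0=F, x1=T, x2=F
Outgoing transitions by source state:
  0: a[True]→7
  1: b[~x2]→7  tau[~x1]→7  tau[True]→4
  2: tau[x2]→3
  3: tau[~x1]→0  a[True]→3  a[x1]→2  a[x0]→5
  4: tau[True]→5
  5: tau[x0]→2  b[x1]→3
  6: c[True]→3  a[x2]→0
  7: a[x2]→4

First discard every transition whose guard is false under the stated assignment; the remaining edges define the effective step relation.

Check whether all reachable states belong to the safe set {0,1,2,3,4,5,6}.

Answer: INVARIANT VIOLATED at state 7

Working:
Safe = {0,1,2,3,4,5,6}
R = {0,7}
  0: ok
  7: ✗ unsafe
reach 7 via a — violates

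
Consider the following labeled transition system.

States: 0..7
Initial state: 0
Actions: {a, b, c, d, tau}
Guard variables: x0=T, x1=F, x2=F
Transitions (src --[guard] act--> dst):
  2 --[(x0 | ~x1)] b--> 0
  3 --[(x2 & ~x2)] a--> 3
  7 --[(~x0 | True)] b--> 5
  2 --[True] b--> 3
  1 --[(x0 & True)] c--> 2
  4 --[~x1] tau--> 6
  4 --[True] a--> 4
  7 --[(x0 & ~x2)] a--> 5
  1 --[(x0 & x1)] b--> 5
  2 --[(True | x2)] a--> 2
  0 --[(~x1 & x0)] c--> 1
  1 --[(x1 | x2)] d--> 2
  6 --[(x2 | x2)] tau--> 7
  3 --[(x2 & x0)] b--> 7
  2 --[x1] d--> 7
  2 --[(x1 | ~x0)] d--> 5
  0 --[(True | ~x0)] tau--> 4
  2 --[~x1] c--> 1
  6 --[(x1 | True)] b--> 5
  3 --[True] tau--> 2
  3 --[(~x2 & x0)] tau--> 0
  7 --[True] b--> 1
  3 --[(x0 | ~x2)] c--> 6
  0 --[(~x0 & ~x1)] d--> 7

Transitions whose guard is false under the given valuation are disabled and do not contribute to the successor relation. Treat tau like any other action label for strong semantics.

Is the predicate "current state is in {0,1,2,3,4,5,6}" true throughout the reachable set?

Answer: INVARIANT HOLDS

Trace:
Inv-set: {0,1,2,3,4,5,6}
Reach set: {0,1,2,3,4,5,6}
  0: ✓
  1: ✓
  2: ✓
  3: ✓
  4: ✓
  5: ✓
  6: ✓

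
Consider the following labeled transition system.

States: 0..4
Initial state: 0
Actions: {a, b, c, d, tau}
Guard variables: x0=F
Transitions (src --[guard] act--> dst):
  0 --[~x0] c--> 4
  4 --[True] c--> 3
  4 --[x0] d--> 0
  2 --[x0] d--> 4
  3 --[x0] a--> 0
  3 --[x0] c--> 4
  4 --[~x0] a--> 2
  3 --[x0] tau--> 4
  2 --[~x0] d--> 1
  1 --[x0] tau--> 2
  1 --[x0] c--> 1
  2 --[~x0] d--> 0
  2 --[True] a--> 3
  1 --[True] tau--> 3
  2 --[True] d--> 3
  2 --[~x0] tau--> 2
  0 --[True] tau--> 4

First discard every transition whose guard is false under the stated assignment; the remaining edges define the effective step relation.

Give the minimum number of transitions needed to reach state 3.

Layered search for 3:
  L0 = {0}
  L1 = {4}
  L2 = {2,3}
depth(3)=2, e.g. c·c

Answer: 2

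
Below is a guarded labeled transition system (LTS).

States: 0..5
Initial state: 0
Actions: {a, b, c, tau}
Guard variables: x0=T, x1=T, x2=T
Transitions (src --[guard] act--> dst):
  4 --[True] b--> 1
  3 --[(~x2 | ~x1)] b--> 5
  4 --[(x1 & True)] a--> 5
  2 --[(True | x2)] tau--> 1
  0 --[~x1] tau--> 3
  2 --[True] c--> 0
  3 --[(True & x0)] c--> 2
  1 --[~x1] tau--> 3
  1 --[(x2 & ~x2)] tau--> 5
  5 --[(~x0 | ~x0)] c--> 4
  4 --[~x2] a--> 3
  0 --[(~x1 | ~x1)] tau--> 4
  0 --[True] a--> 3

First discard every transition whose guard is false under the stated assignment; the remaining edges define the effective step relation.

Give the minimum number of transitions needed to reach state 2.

Layered search for 2:
  Layer 0: {0}
  Layer 1: {3}
  Layer 2: {2}
depth(2)=2, e.g. a·c

Answer: 2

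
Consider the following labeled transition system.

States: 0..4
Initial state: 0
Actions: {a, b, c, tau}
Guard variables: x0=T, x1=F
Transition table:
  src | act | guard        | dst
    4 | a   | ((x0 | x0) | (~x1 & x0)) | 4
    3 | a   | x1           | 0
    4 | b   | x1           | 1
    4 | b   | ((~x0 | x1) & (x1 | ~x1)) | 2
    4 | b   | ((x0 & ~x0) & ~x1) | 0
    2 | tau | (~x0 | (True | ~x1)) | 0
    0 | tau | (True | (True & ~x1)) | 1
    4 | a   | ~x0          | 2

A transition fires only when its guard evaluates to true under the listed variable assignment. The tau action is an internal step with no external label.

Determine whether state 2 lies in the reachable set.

After dropping false guards: 3 live edges.
L0 = {0}
L1 = {1}  now seen {0,1}
Reach set: {0,1}

Answer: UNREACHABLE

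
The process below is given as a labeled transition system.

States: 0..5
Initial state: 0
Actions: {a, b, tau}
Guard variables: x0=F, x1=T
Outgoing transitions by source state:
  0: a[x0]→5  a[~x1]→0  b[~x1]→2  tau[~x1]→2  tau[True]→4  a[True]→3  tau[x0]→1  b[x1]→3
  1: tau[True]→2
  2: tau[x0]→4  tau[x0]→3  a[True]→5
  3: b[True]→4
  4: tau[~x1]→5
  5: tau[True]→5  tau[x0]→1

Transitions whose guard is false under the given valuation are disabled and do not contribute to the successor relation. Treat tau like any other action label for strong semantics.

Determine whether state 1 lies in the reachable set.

7 transition(s) survive guard evaluation.
L0 = {0}
L1 = {3,4}  total {0,3,4}
Reachable = {0,3,4}

Answer: UNREACHABLE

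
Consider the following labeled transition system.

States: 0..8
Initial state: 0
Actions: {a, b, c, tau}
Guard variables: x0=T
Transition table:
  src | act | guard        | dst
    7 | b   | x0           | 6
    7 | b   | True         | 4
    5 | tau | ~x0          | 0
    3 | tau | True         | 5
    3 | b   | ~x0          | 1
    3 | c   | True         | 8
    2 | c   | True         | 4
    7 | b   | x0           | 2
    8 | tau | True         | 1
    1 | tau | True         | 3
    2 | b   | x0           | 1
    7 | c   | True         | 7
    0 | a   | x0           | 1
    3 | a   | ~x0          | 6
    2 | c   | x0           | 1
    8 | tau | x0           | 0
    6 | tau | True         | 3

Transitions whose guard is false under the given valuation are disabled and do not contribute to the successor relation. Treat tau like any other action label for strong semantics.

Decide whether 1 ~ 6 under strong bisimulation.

Refine partition for ~:
  π0 = {{0,1,2,3,4,5,6,7,8}}
  π1 = {{0},{1,6,8},{2,7},{3},{4,5}}
  π2 = {{0},{1,6},{2},{3},{4,5},{7},{8}}
7 equivalence class(es) (converged in 3)
1∈{1,6}, 6∈{1,6}

Answer: BISIMILAR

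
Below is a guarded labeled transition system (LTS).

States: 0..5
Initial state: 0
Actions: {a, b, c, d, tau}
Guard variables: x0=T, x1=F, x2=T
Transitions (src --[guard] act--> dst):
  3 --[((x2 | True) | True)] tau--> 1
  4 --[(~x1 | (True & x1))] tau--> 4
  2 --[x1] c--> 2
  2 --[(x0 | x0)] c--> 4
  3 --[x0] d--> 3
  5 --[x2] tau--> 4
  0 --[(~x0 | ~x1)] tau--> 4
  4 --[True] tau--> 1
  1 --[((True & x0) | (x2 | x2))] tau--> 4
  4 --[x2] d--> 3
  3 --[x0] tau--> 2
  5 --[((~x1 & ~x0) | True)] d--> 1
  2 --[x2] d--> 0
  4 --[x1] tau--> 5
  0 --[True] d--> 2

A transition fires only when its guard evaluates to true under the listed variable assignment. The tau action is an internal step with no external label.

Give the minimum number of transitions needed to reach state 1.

Layered search for 1:
  depth 0: {0}
  depth 1: {2,4}
  depth 2: {1,3}
1 enters at depth 2; path tau·tau

Answer: 2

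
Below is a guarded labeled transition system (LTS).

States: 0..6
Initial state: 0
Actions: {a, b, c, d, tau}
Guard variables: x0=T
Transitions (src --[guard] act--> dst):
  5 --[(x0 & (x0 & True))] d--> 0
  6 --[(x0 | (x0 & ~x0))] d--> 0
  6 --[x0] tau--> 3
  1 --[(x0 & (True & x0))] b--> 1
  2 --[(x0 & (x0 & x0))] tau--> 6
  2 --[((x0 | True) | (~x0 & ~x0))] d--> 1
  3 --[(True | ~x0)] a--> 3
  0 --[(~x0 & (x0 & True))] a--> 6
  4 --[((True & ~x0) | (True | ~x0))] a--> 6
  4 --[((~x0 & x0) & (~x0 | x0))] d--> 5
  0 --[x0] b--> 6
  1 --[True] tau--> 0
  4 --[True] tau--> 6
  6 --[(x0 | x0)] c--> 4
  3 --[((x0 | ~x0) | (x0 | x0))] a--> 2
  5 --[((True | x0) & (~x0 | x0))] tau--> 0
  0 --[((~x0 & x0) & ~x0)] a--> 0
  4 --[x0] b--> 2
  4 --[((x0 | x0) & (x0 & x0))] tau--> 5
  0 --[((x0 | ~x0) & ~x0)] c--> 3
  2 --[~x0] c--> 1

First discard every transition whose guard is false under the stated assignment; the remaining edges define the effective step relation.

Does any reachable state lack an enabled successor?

R = {0,1,2,3,4,5,6}
  0: b→6  [1 exit(s)]
  1: b→1  tau→0  [2 exit(s)]
  2: d→1  tau→6  [2 exit(s)]
  3: a→2  a→3  [2 exit(s)]
  4: a→6  b→2  tau→5  tau→6  [4 exit(s)]
  5: d→0  tau→0  [2 exit(s)]
  6: c→4  d→0  tau→3  [3 exit(s)]

Answer: DEADLOCK-FREE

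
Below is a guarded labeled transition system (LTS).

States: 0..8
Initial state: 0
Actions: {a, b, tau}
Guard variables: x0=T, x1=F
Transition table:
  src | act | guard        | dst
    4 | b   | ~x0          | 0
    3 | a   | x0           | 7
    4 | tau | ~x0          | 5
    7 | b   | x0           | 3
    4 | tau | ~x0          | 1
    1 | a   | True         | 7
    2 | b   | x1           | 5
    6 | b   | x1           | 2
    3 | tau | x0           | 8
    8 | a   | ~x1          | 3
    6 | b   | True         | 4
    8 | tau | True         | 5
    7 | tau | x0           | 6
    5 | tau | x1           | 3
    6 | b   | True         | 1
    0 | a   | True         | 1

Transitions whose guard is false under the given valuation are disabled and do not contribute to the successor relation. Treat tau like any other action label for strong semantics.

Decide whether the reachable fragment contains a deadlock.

Reachable = {0,1,3,4,5,6,7,8}
  0: a→1  [1 out]
  1: a→7  [1 out]
  3: a→7  tau→8  [2 out]
  4: ∅  [deadlock]
  5: ∅  [deadlock]
  6: b→1  b→4  [2 out]
  7: b→3  tau→6  [2 out]
  8: a→3  tau→5  [2 out]
trace reaching 4: a·a·tau·b

Answer: DEADLOCK at state 4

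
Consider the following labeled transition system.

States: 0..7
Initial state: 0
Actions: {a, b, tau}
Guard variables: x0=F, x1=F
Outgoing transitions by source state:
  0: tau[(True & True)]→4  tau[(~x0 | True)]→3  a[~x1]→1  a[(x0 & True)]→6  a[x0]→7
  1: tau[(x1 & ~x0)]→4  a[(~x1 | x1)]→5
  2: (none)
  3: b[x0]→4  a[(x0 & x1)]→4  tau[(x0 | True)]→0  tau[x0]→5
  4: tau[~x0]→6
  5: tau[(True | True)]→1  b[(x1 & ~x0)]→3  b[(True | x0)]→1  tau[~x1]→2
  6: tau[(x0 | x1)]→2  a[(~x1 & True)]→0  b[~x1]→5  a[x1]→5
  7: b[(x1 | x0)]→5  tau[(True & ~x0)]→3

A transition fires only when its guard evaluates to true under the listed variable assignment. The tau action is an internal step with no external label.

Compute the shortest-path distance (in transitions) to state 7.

Layered search for 7:
  Layer 0: {0}
  Layer 1: {1,3,4}
  Layer 2: {5,6}
  Layer 3: {2}
7 never appears.

Answer: UNREACHABLE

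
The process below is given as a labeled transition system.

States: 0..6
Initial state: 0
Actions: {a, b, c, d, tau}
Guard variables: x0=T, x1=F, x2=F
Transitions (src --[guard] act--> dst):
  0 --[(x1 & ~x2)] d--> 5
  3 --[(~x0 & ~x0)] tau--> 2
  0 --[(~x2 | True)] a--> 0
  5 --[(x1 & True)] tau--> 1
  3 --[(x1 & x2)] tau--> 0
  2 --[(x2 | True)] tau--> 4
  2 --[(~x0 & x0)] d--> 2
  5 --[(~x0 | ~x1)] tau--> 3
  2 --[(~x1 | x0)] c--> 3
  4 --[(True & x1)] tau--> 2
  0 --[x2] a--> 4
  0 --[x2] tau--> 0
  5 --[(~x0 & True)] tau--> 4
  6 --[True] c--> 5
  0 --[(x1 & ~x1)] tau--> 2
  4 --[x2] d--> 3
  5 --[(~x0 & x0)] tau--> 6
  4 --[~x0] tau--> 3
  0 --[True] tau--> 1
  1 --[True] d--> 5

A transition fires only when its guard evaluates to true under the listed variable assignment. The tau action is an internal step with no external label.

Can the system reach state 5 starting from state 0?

7 transition(s) survive guard evaluation.
Layer 0: {0}
Layer 1: {1}  now seen {0,1}
Layer 2: {5}  now seen {0,1,5}
Layer 3: {3}  now seen {0,1,3,5}
Reach set: {0,1,3,5}
Path to 5: tau·d

Answer: REACHABLE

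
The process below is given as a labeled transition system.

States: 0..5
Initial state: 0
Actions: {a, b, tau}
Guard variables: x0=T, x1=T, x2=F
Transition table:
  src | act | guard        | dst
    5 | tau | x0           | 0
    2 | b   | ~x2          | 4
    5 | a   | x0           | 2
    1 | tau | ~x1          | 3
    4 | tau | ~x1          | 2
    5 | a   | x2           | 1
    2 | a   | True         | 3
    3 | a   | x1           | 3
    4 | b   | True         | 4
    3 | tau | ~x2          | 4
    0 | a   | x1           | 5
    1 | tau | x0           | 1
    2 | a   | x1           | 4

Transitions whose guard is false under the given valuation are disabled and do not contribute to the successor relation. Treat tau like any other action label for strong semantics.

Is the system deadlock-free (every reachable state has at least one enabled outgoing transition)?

Reach set: {0,2,3,4,5}
  0: a→5  [deg 1]
  2: a→3  a→4  b→4  [deg 3]
  3: a→3  tau→4  [deg 2]
  4: b→4  [deg 1]
  5: a→2  tau→0  [deg 2]

Answer: DEADLOCK-FREE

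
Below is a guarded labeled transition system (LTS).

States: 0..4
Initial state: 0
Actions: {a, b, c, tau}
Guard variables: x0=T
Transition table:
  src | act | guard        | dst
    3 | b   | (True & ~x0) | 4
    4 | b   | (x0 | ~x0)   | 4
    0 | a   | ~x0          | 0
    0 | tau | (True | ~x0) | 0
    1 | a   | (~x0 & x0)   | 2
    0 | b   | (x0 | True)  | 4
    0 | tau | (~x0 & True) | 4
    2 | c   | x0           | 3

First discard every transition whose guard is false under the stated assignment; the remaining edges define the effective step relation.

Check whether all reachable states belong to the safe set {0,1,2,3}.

Allowed set {0,1,2,3}
Reach set: {0,4}
  0: safe
  4: VIOLATES
witness against invariant: b → 4

Answer: INVARIANT VIOLATED at state 4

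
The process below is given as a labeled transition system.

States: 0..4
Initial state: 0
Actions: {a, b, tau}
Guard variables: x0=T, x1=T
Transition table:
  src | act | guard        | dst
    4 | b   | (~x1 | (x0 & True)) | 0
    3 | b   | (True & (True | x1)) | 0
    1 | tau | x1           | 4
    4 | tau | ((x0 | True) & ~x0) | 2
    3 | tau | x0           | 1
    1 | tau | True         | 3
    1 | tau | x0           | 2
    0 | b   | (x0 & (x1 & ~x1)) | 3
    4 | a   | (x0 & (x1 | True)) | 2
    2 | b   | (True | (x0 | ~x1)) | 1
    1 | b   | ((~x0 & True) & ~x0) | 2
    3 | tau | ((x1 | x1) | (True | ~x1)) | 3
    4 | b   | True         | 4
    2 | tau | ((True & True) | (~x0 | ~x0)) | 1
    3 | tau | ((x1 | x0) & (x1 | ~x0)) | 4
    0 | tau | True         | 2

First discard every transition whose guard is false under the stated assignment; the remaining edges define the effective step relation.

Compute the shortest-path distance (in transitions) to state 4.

BFS to 4:
  Layer 0: {0}
  Layer 1: {2}
  Layer 2: {1}
  Layer 3: {3,4}
depth(4)=3, e.g. tau·b·tau

Answer: 3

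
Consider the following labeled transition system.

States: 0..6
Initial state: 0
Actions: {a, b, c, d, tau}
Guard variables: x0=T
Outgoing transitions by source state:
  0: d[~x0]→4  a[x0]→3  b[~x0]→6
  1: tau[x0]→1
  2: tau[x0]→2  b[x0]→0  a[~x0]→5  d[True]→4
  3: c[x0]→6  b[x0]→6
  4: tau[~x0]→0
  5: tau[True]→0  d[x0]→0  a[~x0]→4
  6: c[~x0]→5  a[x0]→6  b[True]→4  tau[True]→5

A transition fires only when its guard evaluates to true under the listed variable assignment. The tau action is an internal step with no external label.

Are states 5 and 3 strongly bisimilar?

Answer: NOT BISIMILAR

Working:
Refine partition for ~:
  round 0: {{0,1,2,3,4,5,6}}
  round 1: {{0},{1},{2},{3},{4},{5},{6}}
stable after 2 split(s): 7 block(s)
5∈{5}, 3∈{3}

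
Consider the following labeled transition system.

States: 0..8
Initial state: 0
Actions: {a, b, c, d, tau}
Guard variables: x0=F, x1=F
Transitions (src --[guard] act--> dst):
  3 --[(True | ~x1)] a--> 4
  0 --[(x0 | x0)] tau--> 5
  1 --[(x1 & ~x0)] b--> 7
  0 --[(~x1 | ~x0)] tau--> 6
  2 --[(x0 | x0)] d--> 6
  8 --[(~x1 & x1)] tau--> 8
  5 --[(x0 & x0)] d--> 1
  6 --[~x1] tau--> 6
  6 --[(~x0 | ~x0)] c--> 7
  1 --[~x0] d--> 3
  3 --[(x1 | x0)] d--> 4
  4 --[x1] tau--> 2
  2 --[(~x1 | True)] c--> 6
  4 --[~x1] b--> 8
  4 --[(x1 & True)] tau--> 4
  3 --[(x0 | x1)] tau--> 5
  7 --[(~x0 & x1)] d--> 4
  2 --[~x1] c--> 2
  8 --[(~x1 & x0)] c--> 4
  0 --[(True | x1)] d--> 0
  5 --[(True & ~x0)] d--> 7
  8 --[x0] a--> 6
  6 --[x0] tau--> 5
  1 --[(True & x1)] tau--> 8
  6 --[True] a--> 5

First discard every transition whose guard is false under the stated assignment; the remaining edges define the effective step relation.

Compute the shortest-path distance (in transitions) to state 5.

Layered search for 5:
  L0 = {0}
  L1 = {6}
  L2 = {5,7}
depth(5)=2, e.g. tau·a

Answer: 2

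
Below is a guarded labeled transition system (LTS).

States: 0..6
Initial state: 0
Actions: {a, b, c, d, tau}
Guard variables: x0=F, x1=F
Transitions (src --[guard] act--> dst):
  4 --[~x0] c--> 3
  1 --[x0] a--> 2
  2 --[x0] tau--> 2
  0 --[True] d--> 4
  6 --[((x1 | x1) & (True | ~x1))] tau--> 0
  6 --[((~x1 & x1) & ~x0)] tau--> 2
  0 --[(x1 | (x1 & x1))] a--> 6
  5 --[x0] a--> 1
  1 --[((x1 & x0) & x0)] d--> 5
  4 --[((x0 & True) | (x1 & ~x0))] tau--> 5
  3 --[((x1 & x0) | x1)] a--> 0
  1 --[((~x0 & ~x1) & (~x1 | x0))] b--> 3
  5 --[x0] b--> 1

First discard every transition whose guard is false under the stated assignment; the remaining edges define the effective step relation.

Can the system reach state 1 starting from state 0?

Guard filter leaves 3 enabled edge(s).
L0 = {0}
L1 = {4}  now seen {0,4}
L2 = {3}  now seen {0,3,4}
R = {0,3,4}

Answer: UNREACHABLE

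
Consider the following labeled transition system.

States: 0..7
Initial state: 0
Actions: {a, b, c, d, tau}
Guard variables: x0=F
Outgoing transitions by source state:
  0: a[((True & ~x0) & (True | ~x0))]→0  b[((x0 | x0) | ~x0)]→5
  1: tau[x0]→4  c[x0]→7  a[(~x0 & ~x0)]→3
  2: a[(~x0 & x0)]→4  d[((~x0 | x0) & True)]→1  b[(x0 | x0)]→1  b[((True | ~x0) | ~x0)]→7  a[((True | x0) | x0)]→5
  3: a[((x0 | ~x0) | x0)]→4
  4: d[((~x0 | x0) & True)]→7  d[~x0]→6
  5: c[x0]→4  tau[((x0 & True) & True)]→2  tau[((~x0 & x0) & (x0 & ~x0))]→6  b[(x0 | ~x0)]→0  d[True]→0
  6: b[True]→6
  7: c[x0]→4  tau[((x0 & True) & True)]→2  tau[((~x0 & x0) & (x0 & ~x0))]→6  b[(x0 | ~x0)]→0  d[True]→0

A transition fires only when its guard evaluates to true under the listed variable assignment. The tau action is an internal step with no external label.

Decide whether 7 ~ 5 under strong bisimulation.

Refine partition for ~:
  round 0: {{0,1,2,3,4,5,6,7}}
  round 1: {{0},{1,3},{2},{4},{5,7},{6}}
  round 2: {{0},{1},{2},{3},{4},{5,7},{6}}
7 equivalence class(es) (converged in 3)
[7]={5,7}  [5]={5,7}

Answer: BISIMILAR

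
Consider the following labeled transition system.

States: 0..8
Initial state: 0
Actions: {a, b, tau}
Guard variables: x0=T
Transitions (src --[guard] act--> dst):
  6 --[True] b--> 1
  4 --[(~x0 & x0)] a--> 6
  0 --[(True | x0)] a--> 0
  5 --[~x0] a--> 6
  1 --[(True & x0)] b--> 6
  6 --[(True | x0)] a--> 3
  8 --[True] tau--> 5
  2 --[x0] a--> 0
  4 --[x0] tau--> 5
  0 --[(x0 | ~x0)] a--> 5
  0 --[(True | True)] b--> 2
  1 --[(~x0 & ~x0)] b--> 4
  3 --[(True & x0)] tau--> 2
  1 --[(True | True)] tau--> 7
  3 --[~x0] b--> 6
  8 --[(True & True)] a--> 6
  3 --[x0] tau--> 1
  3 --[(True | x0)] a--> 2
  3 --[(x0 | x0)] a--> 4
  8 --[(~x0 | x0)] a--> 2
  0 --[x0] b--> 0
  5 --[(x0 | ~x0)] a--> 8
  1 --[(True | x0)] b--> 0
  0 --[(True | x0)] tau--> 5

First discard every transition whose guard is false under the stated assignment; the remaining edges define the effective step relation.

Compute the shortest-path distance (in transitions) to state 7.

BFS to 7:
  Layer 0: {0}
  Layer 1: {2,5}
  Layer 2: {8}
  Layer 3: {6}
  Layer 4: {1,3}
  Layer 5: {4,7}
first hit 7 at d=5 via a·a·a·b·tau

Answer: 5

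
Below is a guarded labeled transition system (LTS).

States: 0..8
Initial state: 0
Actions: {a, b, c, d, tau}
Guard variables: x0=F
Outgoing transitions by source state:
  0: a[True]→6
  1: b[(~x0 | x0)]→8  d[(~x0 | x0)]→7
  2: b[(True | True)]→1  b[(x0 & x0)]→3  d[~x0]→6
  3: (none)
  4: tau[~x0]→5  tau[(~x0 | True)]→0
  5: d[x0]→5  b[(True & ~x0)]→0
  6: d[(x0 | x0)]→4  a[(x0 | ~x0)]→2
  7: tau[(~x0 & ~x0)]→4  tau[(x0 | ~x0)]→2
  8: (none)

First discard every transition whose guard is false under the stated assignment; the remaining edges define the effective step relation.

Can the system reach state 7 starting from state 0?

Answer: REACHABLE

Trace:
After dropping false guards: 11 live edges.
depth 0: {0}
depth 1: {6}  total {0,6}
depth 2: {2}  total {0,2,6}
depth 3: {1}  total {0,1,2,6}
depth 4: {7,8}  total {0,1,2,6,7,8}
depth 5: {4}  total {0,1,2,4,6,7,8}
depth 6: {5}  total {0,1,2,4,5,6,7,8}
Reachable = {0,1,2,4,5,6,7,8}
Path to 7: a·a·b·d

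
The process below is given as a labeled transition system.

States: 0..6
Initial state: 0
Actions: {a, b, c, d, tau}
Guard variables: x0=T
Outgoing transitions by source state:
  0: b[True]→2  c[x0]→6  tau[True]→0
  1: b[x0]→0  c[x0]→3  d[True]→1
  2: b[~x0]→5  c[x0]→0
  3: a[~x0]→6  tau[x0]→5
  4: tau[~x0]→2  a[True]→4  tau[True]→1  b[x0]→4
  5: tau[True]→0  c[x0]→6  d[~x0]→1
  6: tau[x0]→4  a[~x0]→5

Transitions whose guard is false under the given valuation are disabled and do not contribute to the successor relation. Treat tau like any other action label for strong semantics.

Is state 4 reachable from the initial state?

14 transition(s) survive guard evaluation.
depth 0: {0}
depth 1: {2,6}  cumulative {0,2,6}
depth 2: {4}  cumulative {0,2,4,6}
depth 3: {1}  cumulative {0,1,2,4,6}
depth 4: {3}  cumulative {0,1,2,3,4,6}
depth 5: {5}  cumulative {0,1,2,3,4,5,6}
R = {0,1,2,3,4,5,6}
trace reaching 4: c·tau

Answer: REACHABLE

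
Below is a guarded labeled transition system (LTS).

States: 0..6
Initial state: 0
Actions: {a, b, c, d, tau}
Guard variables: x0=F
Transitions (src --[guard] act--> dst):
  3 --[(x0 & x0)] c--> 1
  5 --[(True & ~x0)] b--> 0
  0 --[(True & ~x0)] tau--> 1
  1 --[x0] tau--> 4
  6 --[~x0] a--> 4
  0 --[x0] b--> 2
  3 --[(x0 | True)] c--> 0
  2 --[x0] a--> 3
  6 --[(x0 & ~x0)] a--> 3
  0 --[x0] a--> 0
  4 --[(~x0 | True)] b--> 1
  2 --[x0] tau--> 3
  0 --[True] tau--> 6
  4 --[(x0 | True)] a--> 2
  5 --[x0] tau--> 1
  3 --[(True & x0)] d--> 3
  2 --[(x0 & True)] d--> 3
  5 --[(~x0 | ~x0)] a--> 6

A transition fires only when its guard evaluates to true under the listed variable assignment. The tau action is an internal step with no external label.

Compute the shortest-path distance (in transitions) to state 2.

Answer: 3

Working:
Layered search for 2:
  Layer 0: {0}
  Layer 1: {1,6}
  Layer 2: {4}
  Layer 3: {2}
first hit 2 at d=3 via tau·a·a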